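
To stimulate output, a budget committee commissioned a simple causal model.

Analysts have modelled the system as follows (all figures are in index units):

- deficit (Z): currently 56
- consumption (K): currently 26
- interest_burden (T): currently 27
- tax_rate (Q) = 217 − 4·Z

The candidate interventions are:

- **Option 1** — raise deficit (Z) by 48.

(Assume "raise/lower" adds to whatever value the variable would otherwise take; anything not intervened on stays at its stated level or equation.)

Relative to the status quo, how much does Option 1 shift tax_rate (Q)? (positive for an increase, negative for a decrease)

-192

Baseline:
  Z = 56
  Q = 217 − 4·56 = -7
Option 1 (Z + 48):
  Z = 56 + 48 = 104
  Q = 217 − 4·104 = -199
Change in Q: -199 − (-7) = -192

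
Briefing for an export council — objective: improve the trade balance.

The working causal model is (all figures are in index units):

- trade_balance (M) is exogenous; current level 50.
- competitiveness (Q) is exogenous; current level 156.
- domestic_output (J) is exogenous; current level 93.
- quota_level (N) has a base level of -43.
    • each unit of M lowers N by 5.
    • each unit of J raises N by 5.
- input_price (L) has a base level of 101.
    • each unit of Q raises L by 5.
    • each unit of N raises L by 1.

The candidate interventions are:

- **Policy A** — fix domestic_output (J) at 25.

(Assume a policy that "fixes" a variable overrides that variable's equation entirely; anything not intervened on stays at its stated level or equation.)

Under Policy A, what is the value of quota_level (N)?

-168

Policy A (J := 25):
  M = 50
  J = 25
  N = -43 − 5·50 + 5·25 = -168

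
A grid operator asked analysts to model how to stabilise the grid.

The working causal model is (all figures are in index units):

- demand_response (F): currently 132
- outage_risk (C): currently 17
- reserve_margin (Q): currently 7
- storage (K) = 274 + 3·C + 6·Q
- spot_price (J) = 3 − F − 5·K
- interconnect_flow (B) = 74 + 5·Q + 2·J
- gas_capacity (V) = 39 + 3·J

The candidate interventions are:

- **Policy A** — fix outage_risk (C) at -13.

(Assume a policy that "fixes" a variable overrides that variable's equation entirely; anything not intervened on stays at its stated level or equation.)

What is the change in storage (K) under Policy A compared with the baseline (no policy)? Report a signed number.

-90

Baseline:
  C = 17
  Q = 7
  K = 274 + 3·17 + 6·7 = 367
Policy A (C := -13):
  C = -13
  Q = 7
  K = 274 + 3·(-13) + 6·7 = 277
Change in K: 277 − 367 = -90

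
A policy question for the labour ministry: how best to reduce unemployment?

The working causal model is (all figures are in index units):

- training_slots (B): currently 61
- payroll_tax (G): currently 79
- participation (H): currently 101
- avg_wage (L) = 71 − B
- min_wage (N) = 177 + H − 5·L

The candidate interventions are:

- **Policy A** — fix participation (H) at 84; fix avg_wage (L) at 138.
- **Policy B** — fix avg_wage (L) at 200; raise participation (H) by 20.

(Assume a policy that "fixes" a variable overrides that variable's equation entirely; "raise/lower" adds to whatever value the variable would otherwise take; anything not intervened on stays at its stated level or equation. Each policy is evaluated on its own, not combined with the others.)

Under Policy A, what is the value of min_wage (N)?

Policy A (H := 84, L := 138):
  B = 61
  H = 84
  L = 138
  N = 177 + 84 − 5·138 = -429

-429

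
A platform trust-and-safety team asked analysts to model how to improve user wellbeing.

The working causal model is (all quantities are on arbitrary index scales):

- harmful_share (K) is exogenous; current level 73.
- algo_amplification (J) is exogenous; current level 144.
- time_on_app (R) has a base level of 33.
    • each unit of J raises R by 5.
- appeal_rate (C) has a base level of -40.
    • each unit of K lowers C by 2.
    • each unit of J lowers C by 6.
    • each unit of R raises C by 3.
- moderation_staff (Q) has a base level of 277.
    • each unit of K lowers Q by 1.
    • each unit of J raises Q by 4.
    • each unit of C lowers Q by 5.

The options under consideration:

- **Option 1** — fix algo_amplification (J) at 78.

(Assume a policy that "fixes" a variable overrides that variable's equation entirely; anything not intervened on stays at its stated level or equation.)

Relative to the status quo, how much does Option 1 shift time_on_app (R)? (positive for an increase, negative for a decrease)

Baseline:
  J = 144
  R = 33 + 5·144 = 753
Option 1 (J := 78):
  J = 78
  R = 33 + 5·78 = 423
Change in R: 423 − 753 = -330

-330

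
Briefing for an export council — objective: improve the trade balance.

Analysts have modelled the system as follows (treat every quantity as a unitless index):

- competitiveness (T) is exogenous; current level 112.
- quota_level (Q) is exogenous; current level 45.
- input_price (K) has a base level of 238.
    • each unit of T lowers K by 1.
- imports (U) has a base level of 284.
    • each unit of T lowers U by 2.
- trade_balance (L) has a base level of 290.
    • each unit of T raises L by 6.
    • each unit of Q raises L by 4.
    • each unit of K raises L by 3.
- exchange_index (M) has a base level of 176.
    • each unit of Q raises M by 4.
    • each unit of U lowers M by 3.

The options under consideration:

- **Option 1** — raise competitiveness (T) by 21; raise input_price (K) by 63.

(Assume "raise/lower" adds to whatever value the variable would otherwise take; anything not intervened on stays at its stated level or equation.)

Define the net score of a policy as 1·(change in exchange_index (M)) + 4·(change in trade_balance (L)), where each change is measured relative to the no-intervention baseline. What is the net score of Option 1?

1134

Baseline:
  T = 112
  Q = 45
  K = 238 − 112 = 126
  U = 284 − 2·112 = 60
  L = 290 + 6·112 + 4·45 + 3·126 = 1520
  M = 176 + 4·45 − 3·60 = 176
Option 1 (T + 21, K + 63):
  T = 112 + 21 = 133
  Q = 45
  K = 238 − 133 (+63 from intervention) = 168
  U = 284 − 2·133 = 18
  L = 290 + 6·133 + 4·45 + 3·168 = 1772
  M = 176 + 4·45 − 3·18 = 302
ΔM = 302 − 176 = 126; ΔL = 1772 − 1520 = 252
Score = 1·126 + 4·252 = 1134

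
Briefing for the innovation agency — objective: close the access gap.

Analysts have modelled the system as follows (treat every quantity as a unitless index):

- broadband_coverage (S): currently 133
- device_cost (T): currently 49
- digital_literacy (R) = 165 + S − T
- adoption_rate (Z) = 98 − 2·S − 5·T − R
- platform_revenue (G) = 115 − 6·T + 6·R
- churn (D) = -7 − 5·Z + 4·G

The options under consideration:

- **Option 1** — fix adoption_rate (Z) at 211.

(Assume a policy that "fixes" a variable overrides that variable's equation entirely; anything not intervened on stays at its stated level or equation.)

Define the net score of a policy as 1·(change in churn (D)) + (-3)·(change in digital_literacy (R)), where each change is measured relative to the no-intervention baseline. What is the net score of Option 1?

Baseline:
  S = 133
  T = 49
  R = 165 + 133 − 49 = 249
  Z = 98 − 2·133 − 5·49 − 249 = -662
  G = 115 − 6·49 + 6·249 = 1315
  D = -7 − 5·(-662) + 4·1315 = 8563
Option 1 (Z := 211):
  S = 133
  T = 49
  R = 165 + 133 − 49 = 249
  Z = 211
  G = 115 − 6·49 + 6·249 = 1315
  D = -7 − 5·211 + 4·1315 = 4198
ΔD = 4198 − 8563 = -4365; ΔR = 249 − 249 = 0
Score = 1·(-4365) + (-3)·0 = -4365

-4365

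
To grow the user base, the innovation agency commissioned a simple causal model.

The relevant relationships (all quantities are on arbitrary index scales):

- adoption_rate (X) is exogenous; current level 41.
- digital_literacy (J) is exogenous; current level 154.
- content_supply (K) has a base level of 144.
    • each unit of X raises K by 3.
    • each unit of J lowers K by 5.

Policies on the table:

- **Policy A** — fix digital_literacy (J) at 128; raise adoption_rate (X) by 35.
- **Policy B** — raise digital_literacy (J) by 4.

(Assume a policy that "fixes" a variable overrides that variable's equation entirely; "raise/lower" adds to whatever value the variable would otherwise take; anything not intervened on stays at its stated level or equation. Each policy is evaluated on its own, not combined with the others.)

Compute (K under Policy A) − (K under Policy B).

255

Policy A (J := 128, X + 35):
  X = 41 + 35 = 76
  J = 128
  K = 144 + 3·76 − 5·128 = -268
Policy B (J + 4):
  X = 41
  J = 154 + 4 = 158
  K = 144 + 3·41 − 5·158 = -523
K: -268 − (-523) = 255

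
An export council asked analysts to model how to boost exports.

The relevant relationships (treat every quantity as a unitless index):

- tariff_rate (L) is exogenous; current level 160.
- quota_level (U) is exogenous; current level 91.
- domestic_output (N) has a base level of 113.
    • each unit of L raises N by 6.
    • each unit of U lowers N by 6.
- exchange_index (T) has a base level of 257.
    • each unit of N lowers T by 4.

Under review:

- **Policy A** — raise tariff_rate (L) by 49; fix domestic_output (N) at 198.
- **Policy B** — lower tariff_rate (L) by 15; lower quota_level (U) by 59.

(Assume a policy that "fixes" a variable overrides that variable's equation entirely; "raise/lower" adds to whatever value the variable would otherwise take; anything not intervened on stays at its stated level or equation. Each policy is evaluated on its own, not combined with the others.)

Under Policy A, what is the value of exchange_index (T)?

Policy A (L + 49, N := 198):
  L = 160 + 49 = 209
  U = 91
  N = 198
  T = 257 − 4·198 = -535

-535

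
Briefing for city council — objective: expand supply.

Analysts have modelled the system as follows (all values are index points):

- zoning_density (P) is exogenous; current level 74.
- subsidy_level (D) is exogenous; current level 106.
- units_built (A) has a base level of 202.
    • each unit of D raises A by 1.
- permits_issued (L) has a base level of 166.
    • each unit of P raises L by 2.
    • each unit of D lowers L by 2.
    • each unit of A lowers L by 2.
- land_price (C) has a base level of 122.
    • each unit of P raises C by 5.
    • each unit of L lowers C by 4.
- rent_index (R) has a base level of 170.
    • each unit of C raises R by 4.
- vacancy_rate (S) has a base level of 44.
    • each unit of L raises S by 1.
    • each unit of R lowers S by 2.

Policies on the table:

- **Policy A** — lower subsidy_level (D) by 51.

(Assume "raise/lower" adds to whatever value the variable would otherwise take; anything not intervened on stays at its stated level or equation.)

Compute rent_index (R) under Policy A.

7098

Policy A (D − 51):
  P = 74
  D = 106 − 51 = 55
  A = 202 + 55 = 257
  L = 166 + 2·74 − 2·55 − 2·257 = -310
  C = 122 + 5·74 − 4·(-310) = 1732
  R = 170 + 4·1732 = 7098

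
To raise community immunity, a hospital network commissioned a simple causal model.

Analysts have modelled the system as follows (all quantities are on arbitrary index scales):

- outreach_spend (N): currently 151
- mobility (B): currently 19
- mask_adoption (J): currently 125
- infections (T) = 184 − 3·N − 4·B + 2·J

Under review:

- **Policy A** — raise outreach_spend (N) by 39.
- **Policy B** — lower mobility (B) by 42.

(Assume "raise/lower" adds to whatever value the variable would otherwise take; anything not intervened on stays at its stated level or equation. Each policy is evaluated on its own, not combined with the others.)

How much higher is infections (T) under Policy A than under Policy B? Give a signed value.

-285

Policy A (N + 39):
  N = 151 + 39 = 190
  B = 19
  J = 125
  T = 184 − 3·190 − 4·19 + 2·125 = -212
Policy B (B − 42):
  N = 151
  B = 19 − 42 = -23
  J = 125
  T = 184 − 3·151 − 4·(-23) + 2·125 = 73
T: -212 − 73 = -285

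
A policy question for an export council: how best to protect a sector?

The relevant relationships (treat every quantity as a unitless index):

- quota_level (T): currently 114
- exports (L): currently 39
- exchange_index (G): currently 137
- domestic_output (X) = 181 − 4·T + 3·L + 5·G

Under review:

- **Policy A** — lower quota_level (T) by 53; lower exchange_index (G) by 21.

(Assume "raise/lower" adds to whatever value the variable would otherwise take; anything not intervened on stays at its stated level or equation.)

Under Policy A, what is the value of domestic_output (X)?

Policy A (T − 53, G − 21):
  T = 114 − 53 = 61
  L = 39
  G = 137 − 21 = 116
  X = 181 − 4·61 + 3·39 + 5·116 = 634

634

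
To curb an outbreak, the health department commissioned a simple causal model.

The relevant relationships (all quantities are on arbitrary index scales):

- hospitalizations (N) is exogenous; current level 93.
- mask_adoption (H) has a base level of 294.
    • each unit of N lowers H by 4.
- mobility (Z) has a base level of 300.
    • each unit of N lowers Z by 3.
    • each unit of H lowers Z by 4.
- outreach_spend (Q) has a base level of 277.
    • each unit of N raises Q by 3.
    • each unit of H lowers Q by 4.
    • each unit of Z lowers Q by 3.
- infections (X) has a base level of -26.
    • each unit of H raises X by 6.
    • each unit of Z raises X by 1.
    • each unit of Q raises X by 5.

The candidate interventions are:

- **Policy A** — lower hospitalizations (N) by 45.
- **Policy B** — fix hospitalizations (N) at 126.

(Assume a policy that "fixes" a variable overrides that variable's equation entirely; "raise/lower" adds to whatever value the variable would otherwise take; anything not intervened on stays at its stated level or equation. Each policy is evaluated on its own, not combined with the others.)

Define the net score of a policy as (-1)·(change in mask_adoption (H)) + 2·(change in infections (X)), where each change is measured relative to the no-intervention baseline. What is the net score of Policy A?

Baseline:
  N = 93
  H = 294 − 4·93 = -78
  Z = 300 − 3·93 − 4·(-78) = 333
  Q = 277 + 3·93 − 4·(-78) − 3·333 = -131
  X = -26 + 6·(-78) + 333 + 5·(-131) = -816
Policy A (N − 45):
  N = 93 − 45 = 48
  H = 294 − 4·48 = 102
  Z = 300 − 3·48 − 4·102 = -252
  Q = 277 + 3·48 − 4·102 − 3·(-252) = 769
  X = -26 + 6·102 + (-252) + 5·769 = 4179
ΔH = 102 − (-78) = 180; ΔX = 4179 − (-816) = 4995
Score = (-1)·180 + 2·4995 = 9810

9810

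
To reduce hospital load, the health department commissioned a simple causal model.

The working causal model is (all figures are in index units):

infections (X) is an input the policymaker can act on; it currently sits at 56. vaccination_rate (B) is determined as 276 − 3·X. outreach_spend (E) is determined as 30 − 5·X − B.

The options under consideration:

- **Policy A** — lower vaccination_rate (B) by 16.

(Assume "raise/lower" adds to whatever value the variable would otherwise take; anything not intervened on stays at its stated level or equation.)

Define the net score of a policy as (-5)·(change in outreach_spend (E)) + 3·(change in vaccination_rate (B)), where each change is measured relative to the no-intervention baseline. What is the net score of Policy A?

-128

Baseline:
  X = 56
  B = 276 − 3·56 = 108
  E = 30 − 5·56 − 108 = -358
Policy A (B − 16):
  X = 56
  B = 276 − 3·56 (−16 from intervention) = 92
  E = 30 − 5·56 − 92 = -342
ΔE = -342 − (-358) = 16; ΔB = 92 − 108 = -16
Score = (-5)·16 + 3·(-16) = -128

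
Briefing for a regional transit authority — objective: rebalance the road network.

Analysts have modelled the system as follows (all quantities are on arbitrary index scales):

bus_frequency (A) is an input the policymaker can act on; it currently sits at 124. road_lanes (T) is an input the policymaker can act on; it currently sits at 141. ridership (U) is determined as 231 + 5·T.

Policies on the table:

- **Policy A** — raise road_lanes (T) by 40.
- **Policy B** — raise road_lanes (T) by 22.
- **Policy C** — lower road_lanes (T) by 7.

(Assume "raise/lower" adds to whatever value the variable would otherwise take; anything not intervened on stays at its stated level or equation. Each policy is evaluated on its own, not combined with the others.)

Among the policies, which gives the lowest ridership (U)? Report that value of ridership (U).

901

Policy A (T + 40):
  T = 141 + 40 = 181
  U = 231 + 5·181 = 1136
Policy B (T + 22):
  T = 141 + 22 = 163
  U = 231 + 5·163 = 1046
Policy C (T − 7):
  T = 141 − 7 = 134
  U = 231 + 5·134 = 901
Comparing — Policy A: U=1136, Policy B: U=1046, Policy C: U=901. Lowest is 901 (Policy C).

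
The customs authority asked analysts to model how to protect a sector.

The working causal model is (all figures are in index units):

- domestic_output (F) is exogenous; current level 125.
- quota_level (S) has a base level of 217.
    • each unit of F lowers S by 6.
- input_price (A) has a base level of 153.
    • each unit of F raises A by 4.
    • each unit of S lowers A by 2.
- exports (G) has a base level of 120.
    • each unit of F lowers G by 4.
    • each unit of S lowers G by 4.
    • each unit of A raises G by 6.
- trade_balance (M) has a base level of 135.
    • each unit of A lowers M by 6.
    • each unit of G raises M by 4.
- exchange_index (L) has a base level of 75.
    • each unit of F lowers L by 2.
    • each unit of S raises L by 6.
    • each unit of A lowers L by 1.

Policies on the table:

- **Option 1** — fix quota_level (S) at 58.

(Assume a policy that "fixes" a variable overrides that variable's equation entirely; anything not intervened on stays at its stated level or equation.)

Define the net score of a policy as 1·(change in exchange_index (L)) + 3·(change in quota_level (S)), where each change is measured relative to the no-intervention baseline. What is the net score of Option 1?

Baseline:
  F = 125
  S = 217 − 6·125 = -533
  A = 153 + 4·125 − 2·(-533) = 1719
  L = 75 − 2·125 + 6·(-533) − 1719 = -5092
Option 1 (S := 58):
  F = 125
  S = 58
  A = 153 + 4·125 − 2·58 = 537
  L = 75 − 2·125 + 6·58 − 537 = -364
ΔL = -364 − (-5092) = 4728; ΔS = 58 − (-533) = 591
Score = 1·4728 + 3·591 = 6501

6501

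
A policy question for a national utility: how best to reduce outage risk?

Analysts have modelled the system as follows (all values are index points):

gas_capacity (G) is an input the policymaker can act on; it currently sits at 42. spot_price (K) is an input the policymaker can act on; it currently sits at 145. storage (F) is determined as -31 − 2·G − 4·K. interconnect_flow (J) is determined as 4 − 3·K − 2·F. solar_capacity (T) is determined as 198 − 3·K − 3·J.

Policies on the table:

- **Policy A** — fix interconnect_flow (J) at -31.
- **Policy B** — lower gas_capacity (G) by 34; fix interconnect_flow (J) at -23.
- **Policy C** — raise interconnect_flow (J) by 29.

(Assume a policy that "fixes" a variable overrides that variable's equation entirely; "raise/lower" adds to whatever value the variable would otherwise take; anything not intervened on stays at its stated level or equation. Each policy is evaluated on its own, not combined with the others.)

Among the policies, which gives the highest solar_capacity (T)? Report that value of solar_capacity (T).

Policy A (J := -31):
  G = 42
  K = 145
  F = -31 − 2·42 − 4·145 = -695
  J = -31
  T = 198 − 3·145 − 3·(-31) = -144
Policy B (G − 34, J := -23):
  G = 42 − 34 = 8
  K = 145
  F = -31 − 2·8 − 4·145 = -627
  J = -23
  T = 198 − 3·145 − 3·(-23) = -168
Policy C (J + 29):
  G = 42
  K = 145
  F = -31 − 2·42 − 4·145 = -695
  J = 4 − 3·145 − 2·(-695) (+29 from intervention) = 988
  T = 198 − 3·145 − 3·988 = -3201
Comparing — Policy A: T=-144, Policy B: T=-168, Policy C: T=-3201. Highest is -144 (Policy A).

-144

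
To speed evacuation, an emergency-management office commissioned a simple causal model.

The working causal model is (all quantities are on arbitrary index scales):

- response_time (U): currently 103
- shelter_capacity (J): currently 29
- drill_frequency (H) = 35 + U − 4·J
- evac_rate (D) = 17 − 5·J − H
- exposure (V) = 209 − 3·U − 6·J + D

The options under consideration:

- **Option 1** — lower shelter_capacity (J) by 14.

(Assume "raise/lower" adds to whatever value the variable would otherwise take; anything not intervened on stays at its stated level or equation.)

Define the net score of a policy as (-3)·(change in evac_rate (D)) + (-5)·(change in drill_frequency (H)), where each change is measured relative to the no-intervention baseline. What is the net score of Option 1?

Baseline:
  U = 103
  J = 29
  H = 35 + 103 − 4·29 = 22
  D = 17 − 5·29 − 22 = -150
Option 1 (J − 14):
  U = 103
  J = 29 − 14 = 15
  H = 35 + 103 − 4·15 = 78
  D = 17 − 5·15 − 78 = -136
ΔD = -136 − (-150) = 14; ΔH = 78 − 22 = 56
Score = (-3)·14 + (-5)·56 = -322

-322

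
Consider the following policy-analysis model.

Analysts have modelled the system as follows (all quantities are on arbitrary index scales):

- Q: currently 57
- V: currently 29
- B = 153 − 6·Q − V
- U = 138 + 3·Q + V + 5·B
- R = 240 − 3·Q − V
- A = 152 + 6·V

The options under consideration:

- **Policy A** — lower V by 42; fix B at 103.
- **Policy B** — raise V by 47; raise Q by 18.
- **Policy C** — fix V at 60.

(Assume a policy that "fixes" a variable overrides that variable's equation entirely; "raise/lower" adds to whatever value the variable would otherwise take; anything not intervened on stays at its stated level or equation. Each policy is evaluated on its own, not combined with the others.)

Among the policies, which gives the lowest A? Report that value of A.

74

Policy A (V − 42, B := 103):
  V = 29 − 42 = -13
  A = 152 + 6·(-13) = 74
Policy B (V + 47, Q + 18):
  V = 29 + 47 = 76
  A = 152 + 6·76 = 608
Policy C (V := 60):
  V = 60
  A = 152 + 6·60 = 512
Comparing — Policy A: A=74, Policy B: A=608, Policy C: A=512. Lowest is 74 (Policy A).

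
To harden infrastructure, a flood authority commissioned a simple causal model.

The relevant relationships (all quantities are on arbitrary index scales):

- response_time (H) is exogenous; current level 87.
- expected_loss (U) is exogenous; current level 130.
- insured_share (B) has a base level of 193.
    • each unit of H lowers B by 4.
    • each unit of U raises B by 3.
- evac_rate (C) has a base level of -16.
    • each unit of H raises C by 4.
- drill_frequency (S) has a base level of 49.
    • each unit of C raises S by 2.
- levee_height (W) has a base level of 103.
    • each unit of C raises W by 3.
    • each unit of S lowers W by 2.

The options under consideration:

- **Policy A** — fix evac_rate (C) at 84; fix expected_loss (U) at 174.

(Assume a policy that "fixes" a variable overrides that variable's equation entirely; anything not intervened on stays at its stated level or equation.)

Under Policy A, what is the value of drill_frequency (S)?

Policy A (C := 84, U := 174):
  H = 87
  C = 84
  S = 49 + 2·84 = 217

217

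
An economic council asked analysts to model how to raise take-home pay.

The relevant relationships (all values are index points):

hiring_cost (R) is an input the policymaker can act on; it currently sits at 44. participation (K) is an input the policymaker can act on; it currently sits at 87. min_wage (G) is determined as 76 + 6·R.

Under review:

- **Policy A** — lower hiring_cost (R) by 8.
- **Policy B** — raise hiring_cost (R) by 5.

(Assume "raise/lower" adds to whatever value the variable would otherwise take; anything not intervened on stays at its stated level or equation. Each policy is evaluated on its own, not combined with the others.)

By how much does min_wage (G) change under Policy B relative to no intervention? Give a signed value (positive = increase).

30

Baseline:
  R = 44
  G = 76 + 6·44 = 340
Policy B (R + 5):
  R = 44 + 5 = 49
  G = 76 + 6·49 = 370
Change in G: 370 − 340 = 30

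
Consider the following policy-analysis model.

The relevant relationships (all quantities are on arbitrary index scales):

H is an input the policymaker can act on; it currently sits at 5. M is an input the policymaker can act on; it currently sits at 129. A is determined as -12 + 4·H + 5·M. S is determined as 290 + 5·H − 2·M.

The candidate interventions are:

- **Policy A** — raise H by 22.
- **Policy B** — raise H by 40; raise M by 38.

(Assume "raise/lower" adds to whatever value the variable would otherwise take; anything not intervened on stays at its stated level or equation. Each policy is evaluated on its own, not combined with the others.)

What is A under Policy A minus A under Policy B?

Policy A (H + 22):
  H = 5 + 22 = 27
  M = 129
  A = -12 + 4·27 + 5·129 = 741
Policy B (H + 40, M + 38):
  H = 5 + 40 = 45
  M = 129 + 38 = 167
  A = -12 + 4·45 + 5·167 = 1003
A: 741 − 1003 = -262

-262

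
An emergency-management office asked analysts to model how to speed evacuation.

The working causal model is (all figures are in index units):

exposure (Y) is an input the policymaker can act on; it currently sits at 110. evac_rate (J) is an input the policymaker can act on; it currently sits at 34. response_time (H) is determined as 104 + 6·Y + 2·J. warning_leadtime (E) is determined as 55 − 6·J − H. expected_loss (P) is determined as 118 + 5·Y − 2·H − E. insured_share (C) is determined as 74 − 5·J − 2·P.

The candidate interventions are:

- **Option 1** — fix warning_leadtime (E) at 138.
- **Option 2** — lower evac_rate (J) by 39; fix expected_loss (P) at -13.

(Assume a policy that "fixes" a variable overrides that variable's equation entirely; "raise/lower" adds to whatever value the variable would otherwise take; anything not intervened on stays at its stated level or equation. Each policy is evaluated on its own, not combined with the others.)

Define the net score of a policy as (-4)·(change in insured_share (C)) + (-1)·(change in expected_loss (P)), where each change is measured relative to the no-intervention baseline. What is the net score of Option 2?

Baseline:
  Y = 110
  J = 34
  H = 104 + 6·110 + 2·34 = 832
  E = 55 − 6·34 − 832 = -981
  P = 118 + 5·110 − 2·832 − (-981) = -15
  C = 74 − 5·34 − 2·(-15) = -66
Option 2 (J − 39, P := -13):
  Y = 110
  J = 34 − 39 = -5
  H = 104 + 6·110 + 2·(-5) = 754
  E = 55 − 6·(-5) − 754 = -669
  P = -13
  C = 74 − 5·(-5) − 2·(-13) = 125
ΔC = 125 − (-66) = 191; ΔP = -13 − (-15) = 2
Score = (-4)·191 + (-1)·2 = -766

-766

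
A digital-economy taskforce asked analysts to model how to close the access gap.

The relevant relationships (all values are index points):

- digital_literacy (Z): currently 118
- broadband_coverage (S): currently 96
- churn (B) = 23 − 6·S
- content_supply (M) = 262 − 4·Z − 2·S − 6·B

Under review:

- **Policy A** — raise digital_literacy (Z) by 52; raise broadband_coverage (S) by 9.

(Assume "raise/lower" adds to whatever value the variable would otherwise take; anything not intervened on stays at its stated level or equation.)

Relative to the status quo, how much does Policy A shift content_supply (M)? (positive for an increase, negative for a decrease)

98

Baseline:
  Z = 118
  S = 96
  B = 23 − 6·96 = -553
  M = 262 − 4·118 − 2·96 − 6·(-553) = 2916
Policy A (Z + 52, S + 9):
  Z = 118 + 52 = 170
  S = 96 + 9 = 105
  B = 23 − 6·105 = -607
  M = 262 − 4·170 − 2·105 − 6·(-607) = 3014
Change in M: 3014 − 2916 = 98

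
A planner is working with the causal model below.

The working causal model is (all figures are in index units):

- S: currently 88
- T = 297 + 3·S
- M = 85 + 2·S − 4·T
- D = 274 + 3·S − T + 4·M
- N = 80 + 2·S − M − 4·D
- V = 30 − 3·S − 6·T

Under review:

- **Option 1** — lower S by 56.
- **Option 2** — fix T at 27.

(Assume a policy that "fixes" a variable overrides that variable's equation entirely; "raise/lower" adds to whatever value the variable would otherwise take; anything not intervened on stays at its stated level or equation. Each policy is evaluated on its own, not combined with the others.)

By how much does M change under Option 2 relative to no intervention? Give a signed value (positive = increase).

2136

Baseline:
  S = 88
  T = 297 + 3·88 = 561
  M = 85 + 2·88 − 4·561 = -1983
Option 2 (T := 27):
  S = 88
  T = 27
  M = 85 + 2·88 − 4·27 = 153
Change in M: 153 − (-1983) = 2136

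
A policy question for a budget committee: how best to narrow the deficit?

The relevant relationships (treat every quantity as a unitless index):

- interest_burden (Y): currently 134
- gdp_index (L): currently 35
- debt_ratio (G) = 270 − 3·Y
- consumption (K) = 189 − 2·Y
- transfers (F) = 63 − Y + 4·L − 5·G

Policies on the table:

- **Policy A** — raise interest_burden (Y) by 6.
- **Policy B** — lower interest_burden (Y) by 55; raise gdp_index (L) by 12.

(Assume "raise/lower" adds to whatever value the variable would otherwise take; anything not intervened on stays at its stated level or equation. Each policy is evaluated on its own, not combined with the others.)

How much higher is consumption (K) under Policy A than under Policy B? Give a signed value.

-122

Policy A (Y + 6):
  Y = 134 + 6 = 140
  K = 189 − 2·140 = -91
Policy B (Y − 55, L + 12):
  Y = 134 − 55 = 79
  K = 189 − 2·79 = 31
K: -91 − 31 = -122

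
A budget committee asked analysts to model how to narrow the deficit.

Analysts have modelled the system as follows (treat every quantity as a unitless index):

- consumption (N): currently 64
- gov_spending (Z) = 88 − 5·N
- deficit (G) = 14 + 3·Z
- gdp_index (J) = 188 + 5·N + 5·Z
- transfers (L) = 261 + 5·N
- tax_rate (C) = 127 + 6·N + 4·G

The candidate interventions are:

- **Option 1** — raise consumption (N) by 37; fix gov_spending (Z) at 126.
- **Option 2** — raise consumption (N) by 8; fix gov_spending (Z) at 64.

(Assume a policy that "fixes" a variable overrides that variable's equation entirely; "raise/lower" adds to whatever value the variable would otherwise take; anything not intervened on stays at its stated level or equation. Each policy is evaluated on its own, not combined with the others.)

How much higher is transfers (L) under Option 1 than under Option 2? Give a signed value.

Option 1 (N + 37, Z := 126):
  N = 64 + 37 = 101
  L = 261 + 5·101 = 766
Option 2 (N + 8, Z := 64):
  N = 64 + 8 = 72
  L = 261 + 5·72 = 621
L: 766 − 621 = 145

145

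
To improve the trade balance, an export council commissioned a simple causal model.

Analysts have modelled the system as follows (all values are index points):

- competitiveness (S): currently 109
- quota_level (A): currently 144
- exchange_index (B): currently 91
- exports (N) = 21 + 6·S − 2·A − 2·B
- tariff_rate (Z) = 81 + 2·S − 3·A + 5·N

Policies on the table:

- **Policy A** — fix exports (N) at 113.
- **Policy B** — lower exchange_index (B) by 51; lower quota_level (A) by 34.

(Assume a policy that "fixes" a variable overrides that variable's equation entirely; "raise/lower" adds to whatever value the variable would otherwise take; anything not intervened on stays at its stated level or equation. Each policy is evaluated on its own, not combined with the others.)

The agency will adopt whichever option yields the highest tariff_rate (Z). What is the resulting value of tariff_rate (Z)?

1844

Policy A (N := 113):
  S = 109
  A = 144
  B = 91
  N = 113
  Z = 81 + 2·109 − 3·144 + 5·113 = 432
Policy B (B − 51, A − 34):
  S = 109
  A = 144 − 34 = 110
  B = 91 − 51 = 40
  N = 21 + 6·109 − 2·110 − 2·40 = 375
  Z = 81 + 2·109 − 3·110 + 5·375 = 1844
Comparing — Policy A: Z=432, Policy B: Z=1844. Highest is 1844 (Policy B).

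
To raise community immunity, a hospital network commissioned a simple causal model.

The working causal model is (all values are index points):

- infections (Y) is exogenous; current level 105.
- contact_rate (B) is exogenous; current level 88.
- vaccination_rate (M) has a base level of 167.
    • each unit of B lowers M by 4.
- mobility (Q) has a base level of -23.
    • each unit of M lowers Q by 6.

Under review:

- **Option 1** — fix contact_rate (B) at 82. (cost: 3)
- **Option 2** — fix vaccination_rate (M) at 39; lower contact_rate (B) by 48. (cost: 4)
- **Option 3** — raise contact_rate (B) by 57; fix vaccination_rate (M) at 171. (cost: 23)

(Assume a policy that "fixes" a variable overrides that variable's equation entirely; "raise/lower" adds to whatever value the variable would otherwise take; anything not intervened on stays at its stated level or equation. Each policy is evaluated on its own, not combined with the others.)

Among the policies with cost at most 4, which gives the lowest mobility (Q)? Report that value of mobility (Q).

-257

Option 1 (B := 82):
  B = 82
  M = 167 − 4·82 = -161
  Q = -23 − 6·(-161) = 943
Option 2 (M := 39, B − 48):
  B = 88 − 48 = 40
  M = 39
  Q = -23 − 6·39 = -257
Comparing — Option 1: Q=943, Option 2: Q=-257. Lowest is -257 (Option 2).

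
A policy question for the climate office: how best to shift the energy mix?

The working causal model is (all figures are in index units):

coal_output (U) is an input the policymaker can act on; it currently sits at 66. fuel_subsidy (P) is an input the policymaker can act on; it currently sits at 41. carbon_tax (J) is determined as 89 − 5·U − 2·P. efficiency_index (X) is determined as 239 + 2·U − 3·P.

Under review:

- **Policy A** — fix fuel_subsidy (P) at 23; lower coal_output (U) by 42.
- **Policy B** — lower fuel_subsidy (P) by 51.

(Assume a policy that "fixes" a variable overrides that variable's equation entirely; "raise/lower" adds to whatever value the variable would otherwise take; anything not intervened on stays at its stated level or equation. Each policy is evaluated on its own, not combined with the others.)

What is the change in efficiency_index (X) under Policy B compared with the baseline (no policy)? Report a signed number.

Baseline:
  U = 66
  P = 41
  X = 239 + 2·66 − 3·41 = 248
Policy B (P − 51):
  U = 66
  P = 41 − 51 = -10
  X = 239 + 2·66 − 3·(-10) = 401
Change in X: 401 − 248 = 153

153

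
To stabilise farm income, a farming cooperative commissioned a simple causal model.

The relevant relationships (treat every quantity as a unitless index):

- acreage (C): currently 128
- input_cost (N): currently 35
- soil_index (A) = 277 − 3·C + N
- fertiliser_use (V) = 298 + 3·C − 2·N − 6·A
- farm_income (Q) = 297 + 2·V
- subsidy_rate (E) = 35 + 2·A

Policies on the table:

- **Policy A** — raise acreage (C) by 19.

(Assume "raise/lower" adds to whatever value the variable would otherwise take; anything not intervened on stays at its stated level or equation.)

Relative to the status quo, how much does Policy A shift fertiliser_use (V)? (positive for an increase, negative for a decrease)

Baseline:
  C = 128
  N = 35
  A = 277 − 3·128 + 35 = -72
  V = 298 + 3·128 − 2·35 − 6·(-72) = 1044
Policy A (C + 19):
  C = 128 + 19 = 147
  N = 35
  A = 277 − 3·147 + 35 = -129
  V = 298 + 3·147 − 2·35 − 6·(-129) = 1443
Change in V: 1443 − 1044 = 399

399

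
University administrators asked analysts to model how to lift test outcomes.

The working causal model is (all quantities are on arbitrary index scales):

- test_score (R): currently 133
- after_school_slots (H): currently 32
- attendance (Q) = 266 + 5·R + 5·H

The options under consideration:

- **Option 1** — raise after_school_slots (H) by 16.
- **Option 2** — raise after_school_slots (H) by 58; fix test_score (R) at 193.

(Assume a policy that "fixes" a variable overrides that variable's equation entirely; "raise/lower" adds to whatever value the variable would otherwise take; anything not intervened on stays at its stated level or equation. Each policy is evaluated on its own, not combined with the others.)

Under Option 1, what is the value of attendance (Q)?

1171

Option 1 (H + 16):
  R = 133
  H = 32 + 16 = 48
  Q = 266 + 5·133 + 5·48 = 1171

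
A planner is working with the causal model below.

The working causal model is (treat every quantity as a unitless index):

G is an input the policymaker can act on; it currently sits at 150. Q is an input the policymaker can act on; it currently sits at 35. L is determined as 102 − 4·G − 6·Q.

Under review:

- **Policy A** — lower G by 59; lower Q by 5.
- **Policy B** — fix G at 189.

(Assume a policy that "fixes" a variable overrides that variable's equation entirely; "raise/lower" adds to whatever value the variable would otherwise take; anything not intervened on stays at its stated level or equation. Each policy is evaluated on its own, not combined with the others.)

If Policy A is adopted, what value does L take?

-442

Policy A (G − 59, Q − 5):
  G = 150 − 59 = 91
  Q = 35 − 5 = 30
  L = 102 − 4·91 − 6·30 = -442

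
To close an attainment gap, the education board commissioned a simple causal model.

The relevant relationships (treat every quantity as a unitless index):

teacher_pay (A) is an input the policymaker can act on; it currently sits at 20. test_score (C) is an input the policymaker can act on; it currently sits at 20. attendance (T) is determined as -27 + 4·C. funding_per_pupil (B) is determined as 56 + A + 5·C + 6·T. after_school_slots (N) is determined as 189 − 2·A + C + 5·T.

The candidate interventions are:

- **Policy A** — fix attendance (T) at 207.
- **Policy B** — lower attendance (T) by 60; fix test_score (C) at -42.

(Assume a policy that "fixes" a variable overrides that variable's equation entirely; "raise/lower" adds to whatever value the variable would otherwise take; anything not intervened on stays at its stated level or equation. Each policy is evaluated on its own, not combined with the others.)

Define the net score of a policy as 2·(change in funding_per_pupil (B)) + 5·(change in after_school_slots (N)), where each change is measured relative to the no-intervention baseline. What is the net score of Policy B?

-12326

Baseline:
  A = 20
  C = 20
  T = -27 + 4·20 = 53
  B = 56 + 20 + 5·20 + 6·53 = 494
  N = 189 − 2·20 + 20 + 5·53 = 434
Policy B (T − 60, C := -42):
  A = 20
  C = -42
  T = -27 + 4·(-42) (−60 from intervention) = -255
  B = 56 + 20 + 5·(-42) + 6·(-255) = -1664
  N = 189 − 2·20 + (-42) + 5·(-255) = -1168
ΔB = -1664 − 494 = -2158; ΔN = -1168 − 434 = -1602
Score = 2·(-2158) + 5·(-1602) = -12326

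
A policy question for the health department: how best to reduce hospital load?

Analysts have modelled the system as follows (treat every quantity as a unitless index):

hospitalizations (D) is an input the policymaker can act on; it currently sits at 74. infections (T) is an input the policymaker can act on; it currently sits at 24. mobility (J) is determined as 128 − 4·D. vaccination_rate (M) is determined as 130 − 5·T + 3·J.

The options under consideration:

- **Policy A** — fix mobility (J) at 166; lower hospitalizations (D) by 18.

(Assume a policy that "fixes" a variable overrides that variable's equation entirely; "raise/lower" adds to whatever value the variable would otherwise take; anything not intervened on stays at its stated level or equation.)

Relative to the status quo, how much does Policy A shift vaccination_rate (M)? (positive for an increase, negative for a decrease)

1002

Baseline:
  D = 74
  T = 24
  J = 128 − 4·74 = -168
  M = 130 − 5·24 + 3·(-168) = -494
Policy A (J := 166, D − 18):
  D = 74 − 18 = 56
  T = 24
  J = 166
  M = 130 − 5·24 + 3·166 = 508
Change in M: 508 − (-494) = 1002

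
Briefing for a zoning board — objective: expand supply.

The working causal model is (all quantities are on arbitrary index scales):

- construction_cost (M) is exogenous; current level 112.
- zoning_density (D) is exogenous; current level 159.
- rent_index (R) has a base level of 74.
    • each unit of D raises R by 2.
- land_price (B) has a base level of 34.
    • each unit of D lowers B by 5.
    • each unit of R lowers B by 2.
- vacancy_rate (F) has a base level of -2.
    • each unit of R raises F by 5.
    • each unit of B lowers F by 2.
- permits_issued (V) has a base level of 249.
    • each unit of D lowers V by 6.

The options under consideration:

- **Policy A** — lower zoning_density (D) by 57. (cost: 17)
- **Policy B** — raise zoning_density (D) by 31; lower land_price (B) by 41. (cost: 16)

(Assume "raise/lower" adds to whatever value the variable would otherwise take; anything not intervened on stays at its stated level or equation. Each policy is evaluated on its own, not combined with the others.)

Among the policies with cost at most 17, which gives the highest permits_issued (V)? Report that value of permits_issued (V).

-363

Policy A (D − 57):
  D = 159 − 57 = 102
  V = 249 − 6·102 = -363
Policy B (D + 31, B − 41):
  D = 159 + 31 = 190
  V = 249 − 6·190 = -891
Comparing — Policy A: V=-363, Policy B: V=-891. Highest is -363 (Policy A).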